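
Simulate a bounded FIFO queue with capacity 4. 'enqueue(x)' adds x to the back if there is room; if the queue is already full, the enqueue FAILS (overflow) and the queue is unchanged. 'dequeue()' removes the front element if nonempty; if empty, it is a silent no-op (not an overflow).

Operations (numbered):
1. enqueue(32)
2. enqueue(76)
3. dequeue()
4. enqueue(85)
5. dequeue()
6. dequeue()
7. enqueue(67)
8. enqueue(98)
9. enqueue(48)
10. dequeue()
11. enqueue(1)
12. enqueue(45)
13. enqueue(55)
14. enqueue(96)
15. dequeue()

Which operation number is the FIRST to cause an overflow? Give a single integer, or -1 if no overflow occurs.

Answer: 13

Derivation:
1. enqueue(32): size=1
2. enqueue(76): size=2
3. dequeue(): size=1
4. enqueue(85): size=2
5. dequeue(): size=1
6. dequeue(): size=0
7. enqueue(67): size=1
8. enqueue(98): size=2
9. enqueue(48): size=3
10. dequeue(): size=2
11. enqueue(1): size=3
12. enqueue(45): size=4
13. enqueue(55): size=4=cap → OVERFLOW (fail)
14. enqueue(96): size=4=cap → OVERFLOW (fail)
15. dequeue(): size=3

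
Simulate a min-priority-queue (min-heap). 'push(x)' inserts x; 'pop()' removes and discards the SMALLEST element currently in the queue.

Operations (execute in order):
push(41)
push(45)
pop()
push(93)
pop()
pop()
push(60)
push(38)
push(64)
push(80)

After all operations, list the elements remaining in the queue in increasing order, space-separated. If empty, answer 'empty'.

Answer: 38 60 64 80

Derivation:
push(41): heap contents = [41]
push(45): heap contents = [41, 45]
pop() → 41: heap contents = [45]
push(93): heap contents = [45, 93]
pop() → 45: heap contents = [93]
pop() → 93: heap contents = []
push(60): heap contents = [60]
push(38): heap contents = [38, 60]
push(64): heap contents = [38, 60, 64]
push(80): heap contents = [38, 60, 64, 80]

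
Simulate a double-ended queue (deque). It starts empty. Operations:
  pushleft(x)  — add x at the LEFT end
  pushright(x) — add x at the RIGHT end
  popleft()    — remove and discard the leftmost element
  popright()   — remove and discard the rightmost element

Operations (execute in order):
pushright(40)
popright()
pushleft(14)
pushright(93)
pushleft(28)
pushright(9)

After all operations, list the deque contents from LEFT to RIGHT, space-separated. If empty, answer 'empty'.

Answer: 28 14 93 9

Derivation:
pushright(40): [40]
popright(): []
pushleft(14): [14]
pushright(93): [14, 93]
pushleft(28): [28, 14, 93]
pushright(9): [28, 14, 93, 9]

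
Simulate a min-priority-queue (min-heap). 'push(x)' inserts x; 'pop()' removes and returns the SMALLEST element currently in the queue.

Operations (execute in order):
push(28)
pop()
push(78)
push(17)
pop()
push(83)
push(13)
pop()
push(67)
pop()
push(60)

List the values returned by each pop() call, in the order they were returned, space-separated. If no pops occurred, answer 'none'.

push(28): heap contents = [28]
pop() → 28: heap contents = []
push(78): heap contents = [78]
push(17): heap contents = [17, 78]
pop() → 17: heap contents = [78]
push(83): heap contents = [78, 83]
push(13): heap contents = [13, 78, 83]
pop() → 13: heap contents = [78, 83]
push(67): heap contents = [67, 78, 83]
pop() → 67: heap contents = [78, 83]
push(60): heap contents = [60, 78, 83]

Answer: 28 17 13 67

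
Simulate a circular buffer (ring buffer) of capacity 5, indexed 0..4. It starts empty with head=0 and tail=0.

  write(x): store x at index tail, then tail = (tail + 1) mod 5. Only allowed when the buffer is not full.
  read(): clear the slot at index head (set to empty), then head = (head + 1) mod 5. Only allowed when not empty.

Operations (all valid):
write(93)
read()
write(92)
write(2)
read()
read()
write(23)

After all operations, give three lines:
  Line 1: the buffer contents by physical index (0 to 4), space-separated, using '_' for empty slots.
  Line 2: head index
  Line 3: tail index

Answer: _ _ _ 23 _
3
4

Derivation:
write(93): buf=[93 _ _ _ _], head=0, tail=1, size=1
read(): buf=[_ _ _ _ _], head=1, tail=1, size=0
write(92): buf=[_ 92 _ _ _], head=1, tail=2, size=1
write(2): buf=[_ 92 2 _ _], head=1, tail=3, size=2
read(): buf=[_ _ 2 _ _], head=2, tail=3, size=1
read(): buf=[_ _ _ _ _], head=3, tail=3, size=0
write(23): buf=[_ _ _ 23 _], head=3, tail=4, size=1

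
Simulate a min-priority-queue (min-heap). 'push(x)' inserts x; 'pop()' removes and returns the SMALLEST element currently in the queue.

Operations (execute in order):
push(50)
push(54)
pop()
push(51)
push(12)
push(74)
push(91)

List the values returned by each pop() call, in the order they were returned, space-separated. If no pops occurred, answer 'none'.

Answer: 50

Derivation:
push(50): heap contents = [50]
push(54): heap contents = [50, 54]
pop() → 50: heap contents = [54]
push(51): heap contents = [51, 54]
push(12): heap contents = [12, 51, 54]
push(74): heap contents = [12, 51, 54, 74]
push(91): heap contents = [12, 51, 54, 74, 91]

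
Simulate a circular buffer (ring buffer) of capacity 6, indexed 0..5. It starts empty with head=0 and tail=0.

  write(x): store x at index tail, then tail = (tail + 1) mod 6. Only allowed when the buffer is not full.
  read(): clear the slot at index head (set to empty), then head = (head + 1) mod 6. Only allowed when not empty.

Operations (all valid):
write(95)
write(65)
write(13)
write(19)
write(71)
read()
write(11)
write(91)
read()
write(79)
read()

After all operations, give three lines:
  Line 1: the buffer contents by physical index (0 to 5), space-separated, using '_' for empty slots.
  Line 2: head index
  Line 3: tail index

write(95): buf=[95 _ _ _ _ _], head=0, tail=1, size=1
write(65): buf=[95 65 _ _ _ _], head=0, tail=2, size=2
write(13): buf=[95 65 13 _ _ _], head=0, tail=3, size=3
write(19): buf=[95 65 13 19 _ _], head=0, tail=4, size=4
write(71): buf=[95 65 13 19 71 _], head=0, tail=5, size=5
read(): buf=[_ 65 13 19 71 _], head=1, tail=5, size=4
write(11): buf=[_ 65 13 19 71 11], head=1, tail=0, size=5
write(91): buf=[91 65 13 19 71 11], head=1, tail=1, size=6
read(): buf=[91 _ 13 19 71 11], head=2, tail=1, size=5
write(79): buf=[91 79 13 19 71 11], head=2, tail=2, size=6
read(): buf=[91 79 _ 19 71 11], head=3, tail=2, size=5

Answer: 91 79 _ 19 71 11
3
2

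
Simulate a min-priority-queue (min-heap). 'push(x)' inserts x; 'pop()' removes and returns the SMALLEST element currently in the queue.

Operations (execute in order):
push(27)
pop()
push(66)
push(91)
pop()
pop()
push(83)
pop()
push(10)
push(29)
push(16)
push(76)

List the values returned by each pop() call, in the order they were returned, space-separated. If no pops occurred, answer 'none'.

push(27): heap contents = [27]
pop() → 27: heap contents = []
push(66): heap contents = [66]
push(91): heap contents = [66, 91]
pop() → 66: heap contents = [91]
pop() → 91: heap contents = []
push(83): heap contents = [83]
pop() → 83: heap contents = []
push(10): heap contents = [10]
push(29): heap contents = [10, 29]
push(16): heap contents = [10, 16, 29]
push(76): heap contents = [10, 16, 29, 76]

Answer: 27 66 91 83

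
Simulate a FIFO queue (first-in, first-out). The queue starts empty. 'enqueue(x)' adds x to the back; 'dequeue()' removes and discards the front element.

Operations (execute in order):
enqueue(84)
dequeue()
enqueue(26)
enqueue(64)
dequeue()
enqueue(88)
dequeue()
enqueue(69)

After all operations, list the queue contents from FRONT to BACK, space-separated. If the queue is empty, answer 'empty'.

Answer: 88 69

Derivation:
enqueue(84): [84]
dequeue(): []
enqueue(26): [26]
enqueue(64): [26, 64]
dequeue(): [64]
enqueue(88): [64, 88]
dequeue(): [88]
enqueue(69): [88, 69]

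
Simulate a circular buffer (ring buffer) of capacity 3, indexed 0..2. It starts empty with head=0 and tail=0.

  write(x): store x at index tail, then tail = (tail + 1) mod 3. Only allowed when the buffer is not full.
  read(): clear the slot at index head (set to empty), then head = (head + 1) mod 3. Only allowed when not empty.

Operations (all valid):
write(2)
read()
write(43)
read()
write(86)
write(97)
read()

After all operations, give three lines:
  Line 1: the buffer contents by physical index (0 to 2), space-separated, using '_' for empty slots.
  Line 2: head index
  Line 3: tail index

Answer: 97 _ _
0
1

Derivation:
write(2): buf=[2 _ _], head=0, tail=1, size=1
read(): buf=[_ _ _], head=1, tail=1, size=0
write(43): buf=[_ 43 _], head=1, tail=2, size=1
read(): buf=[_ _ _], head=2, tail=2, size=0
write(86): buf=[_ _ 86], head=2, tail=0, size=1
write(97): buf=[97 _ 86], head=2, tail=1, size=2
read(): buf=[97 _ _], head=0, tail=1, size=1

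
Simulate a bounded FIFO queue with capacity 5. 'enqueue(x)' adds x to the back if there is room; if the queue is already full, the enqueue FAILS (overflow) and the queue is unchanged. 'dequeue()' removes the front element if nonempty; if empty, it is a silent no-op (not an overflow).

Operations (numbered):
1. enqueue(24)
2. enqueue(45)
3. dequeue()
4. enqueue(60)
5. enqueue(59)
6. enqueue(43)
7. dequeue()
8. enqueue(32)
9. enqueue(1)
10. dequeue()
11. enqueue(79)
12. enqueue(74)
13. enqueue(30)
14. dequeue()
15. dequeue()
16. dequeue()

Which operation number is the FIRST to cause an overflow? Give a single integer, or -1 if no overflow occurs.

Answer: 12

Derivation:
1. enqueue(24): size=1
2. enqueue(45): size=2
3. dequeue(): size=1
4. enqueue(60): size=2
5. enqueue(59): size=3
6. enqueue(43): size=4
7. dequeue(): size=3
8. enqueue(32): size=4
9. enqueue(1): size=5
10. dequeue(): size=4
11. enqueue(79): size=5
12. enqueue(74): size=5=cap → OVERFLOW (fail)
13. enqueue(30): size=5=cap → OVERFLOW (fail)
14. dequeue(): size=4
15. dequeue(): size=3
16. dequeue(): size=2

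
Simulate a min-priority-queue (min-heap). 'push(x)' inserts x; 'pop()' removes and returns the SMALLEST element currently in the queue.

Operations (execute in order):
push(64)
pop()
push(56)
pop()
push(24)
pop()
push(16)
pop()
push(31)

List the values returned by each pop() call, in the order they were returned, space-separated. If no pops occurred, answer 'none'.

Answer: 64 56 24 16

Derivation:
push(64): heap contents = [64]
pop() → 64: heap contents = []
push(56): heap contents = [56]
pop() → 56: heap contents = []
push(24): heap contents = [24]
pop() → 24: heap contents = []
push(16): heap contents = [16]
pop() → 16: heap contents = []
push(31): heap contents = [31]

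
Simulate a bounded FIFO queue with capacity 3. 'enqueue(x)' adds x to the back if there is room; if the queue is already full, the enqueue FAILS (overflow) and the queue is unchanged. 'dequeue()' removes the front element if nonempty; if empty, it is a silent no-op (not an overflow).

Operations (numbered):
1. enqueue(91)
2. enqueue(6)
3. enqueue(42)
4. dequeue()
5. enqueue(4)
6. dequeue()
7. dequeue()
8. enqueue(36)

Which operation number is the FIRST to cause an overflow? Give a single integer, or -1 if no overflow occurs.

1. enqueue(91): size=1
2. enqueue(6): size=2
3. enqueue(42): size=3
4. dequeue(): size=2
5. enqueue(4): size=3
6. dequeue(): size=2
7. dequeue(): size=1
8. enqueue(36): size=2

Answer: -1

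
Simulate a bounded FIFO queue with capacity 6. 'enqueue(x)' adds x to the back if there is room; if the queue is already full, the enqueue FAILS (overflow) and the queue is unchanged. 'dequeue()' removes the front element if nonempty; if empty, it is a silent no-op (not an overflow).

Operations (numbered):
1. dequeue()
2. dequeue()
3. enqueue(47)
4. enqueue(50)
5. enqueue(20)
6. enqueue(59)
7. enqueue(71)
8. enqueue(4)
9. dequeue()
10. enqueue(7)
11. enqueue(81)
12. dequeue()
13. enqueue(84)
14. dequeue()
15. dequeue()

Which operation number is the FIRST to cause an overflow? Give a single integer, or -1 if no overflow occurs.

1. dequeue(): empty, no-op, size=0
2. dequeue(): empty, no-op, size=0
3. enqueue(47): size=1
4. enqueue(50): size=2
5. enqueue(20): size=3
6. enqueue(59): size=4
7. enqueue(71): size=5
8. enqueue(4): size=6
9. dequeue(): size=5
10. enqueue(7): size=6
11. enqueue(81): size=6=cap → OVERFLOW (fail)
12. dequeue(): size=5
13. enqueue(84): size=6
14. dequeue(): size=5
15. dequeue(): size=4

Answer: 11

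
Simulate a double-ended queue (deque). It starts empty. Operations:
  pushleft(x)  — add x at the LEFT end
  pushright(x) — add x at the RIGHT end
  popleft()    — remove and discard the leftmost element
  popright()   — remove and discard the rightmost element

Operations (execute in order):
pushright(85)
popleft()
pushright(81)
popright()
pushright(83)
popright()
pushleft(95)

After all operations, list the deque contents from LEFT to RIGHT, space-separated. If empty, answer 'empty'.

pushright(85): [85]
popleft(): []
pushright(81): [81]
popright(): []
pushright(83): [83]
popright(): []
pushleft(95): [95]

Answer: 95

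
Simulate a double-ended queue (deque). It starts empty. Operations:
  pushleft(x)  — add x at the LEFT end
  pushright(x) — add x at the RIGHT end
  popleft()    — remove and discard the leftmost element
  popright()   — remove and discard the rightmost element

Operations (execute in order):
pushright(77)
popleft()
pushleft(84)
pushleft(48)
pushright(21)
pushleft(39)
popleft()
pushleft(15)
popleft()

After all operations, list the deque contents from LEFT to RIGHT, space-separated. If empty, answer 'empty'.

pushright(77): [77]
popleft(): []
pushleft(84): [84]
pushleft(48): [48, 84]
pushright(21): [48, 84, 21]
pushleft(39): [39, 48, 84, 21]
popleft(): [48, 84, 21]
pushleft(15): [15, 48, 84, 21]
popleft(): [48, 84, 21]

Answer: 48 84 21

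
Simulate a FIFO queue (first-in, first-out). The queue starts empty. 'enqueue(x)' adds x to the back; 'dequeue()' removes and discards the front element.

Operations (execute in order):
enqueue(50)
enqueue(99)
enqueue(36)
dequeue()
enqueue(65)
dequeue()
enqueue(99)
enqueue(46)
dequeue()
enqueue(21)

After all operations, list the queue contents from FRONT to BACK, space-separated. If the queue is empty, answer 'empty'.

Answer: 65 99 46 21

Derivation:
enqueue(50): [50]
enqueue(99): [50, 99]
enqueue(36): [50, 99, 36]
dequeue(): [99, 36]
enqueue(65): [99, 36, 65]
dequeue(): [36, 65]
enqueue(99): [36, 65, 99]
enqueue(46): [36, 65, 99, 46]
dequeue(): [65, 99, 46]
enqueue(21): [65, 99, 46, 21]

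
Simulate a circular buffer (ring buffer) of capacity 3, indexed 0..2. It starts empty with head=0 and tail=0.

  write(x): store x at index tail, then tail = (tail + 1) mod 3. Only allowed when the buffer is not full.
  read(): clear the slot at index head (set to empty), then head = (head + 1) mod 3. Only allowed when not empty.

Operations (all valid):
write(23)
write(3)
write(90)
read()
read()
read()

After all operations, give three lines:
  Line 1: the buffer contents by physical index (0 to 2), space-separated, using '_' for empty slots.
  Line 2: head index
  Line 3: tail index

Answer: _ _ _
0
0

Derivation:
write(23): buf=[23 _ _], head=0, tail=1, size=1
write(3): buf=[23 3 _], head=0, tail=2, size=2
write(90): buf=[23 3 90], head=0, tail=0, size=3
read(): buf=[_ 3 90], head=1, tail=0, size=2
read(): buf=[_ _ 90], head=2, tail=0, size=1
read(): buf=[_ _ _], head=0, tail=0, size=0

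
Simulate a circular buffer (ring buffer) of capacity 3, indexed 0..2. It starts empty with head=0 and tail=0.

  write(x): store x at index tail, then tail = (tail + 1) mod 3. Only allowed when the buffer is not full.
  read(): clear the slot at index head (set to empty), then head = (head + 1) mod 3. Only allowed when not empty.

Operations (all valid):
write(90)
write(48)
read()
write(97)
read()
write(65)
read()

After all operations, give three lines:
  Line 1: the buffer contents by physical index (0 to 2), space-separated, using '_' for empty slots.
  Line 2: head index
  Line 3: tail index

Answer: 65 _ _
0
1

Derivation:
write(90): buf=[90 _ _], head=0, tail=1, size=1
write(48): buf=[90 48 _], head=0, tail=2, size=2
read(): buf=[_ 48 _], head=1, tail=2, size=1
write(97): buf=[_ 48 97], head=1, tail=0, size=2
read(): buf=[_ _ 97], head=2, tail=0, size=1
write(65): buf=[65 _ 97], head=2, tail=1, size=2
read(): buf=[65 _ _], head=0, tail=1, size=1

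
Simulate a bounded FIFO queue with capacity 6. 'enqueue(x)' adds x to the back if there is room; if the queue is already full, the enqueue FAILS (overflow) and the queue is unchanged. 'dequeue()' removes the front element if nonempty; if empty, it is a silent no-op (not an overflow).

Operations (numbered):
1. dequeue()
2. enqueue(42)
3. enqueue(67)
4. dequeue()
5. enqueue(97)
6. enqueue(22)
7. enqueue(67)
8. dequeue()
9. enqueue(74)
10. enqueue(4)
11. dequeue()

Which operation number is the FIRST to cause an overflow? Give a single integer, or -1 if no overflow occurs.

1. dequeue(): empty, no-op, size=0
2. enqueue(42): size=1
3. enqueue(67): size=2
4. dequeue(): size=1
5. enqueue(97): size=2
6. enqueue(22): size=3
7. enqueue(67): size=4
8. dequeue(): size=3
9. enqueue(74): size=4
10. enqueue(4): size=5
11. dequeue(): size=4

Answer: -1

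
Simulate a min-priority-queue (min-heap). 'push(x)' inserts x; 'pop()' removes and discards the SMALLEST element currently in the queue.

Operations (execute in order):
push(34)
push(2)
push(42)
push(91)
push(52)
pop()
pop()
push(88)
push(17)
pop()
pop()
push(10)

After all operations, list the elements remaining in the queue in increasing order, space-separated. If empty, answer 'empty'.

push(34): heap contents = [34]
push(2): heap contents = [2, 34]
push(42): heap contents = [2, 34, 42]
push(91): heap contents = [2, 34, 42, 91]
push(52): heap contents = [2, 34, 42, 52, 91]
pop() → 2: heap contents = [34, 42, 52, 91]
pop() → 34: heap contents = [42, 52, 91]
push(88): heap contents = [42, 52, 88, 91]
push(17): heap contents = [17, 42, 52, 88, 91]
pop() → 17: heap contents = [42, 52, 88, 91]
pop() → 42: heap contents = [52, 88, 91]
push(10): heap contents = [10, 52, 88, 91]

Answer: 10 52 88 91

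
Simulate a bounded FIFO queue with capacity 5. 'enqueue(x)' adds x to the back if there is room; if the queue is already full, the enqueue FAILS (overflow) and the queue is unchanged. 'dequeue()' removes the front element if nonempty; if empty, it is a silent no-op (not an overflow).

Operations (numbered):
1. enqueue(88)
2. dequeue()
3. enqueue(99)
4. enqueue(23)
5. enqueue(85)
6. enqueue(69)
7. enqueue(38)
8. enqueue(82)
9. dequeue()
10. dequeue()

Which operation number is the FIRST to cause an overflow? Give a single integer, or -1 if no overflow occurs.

Answer: 8

Derivation:
1. enqueue(88): size=1
2. dequeue(): size=0
3. enqueue(99): size=1
4. enqueue(23): size=2
5. enqueue(85): size=3
6. enqueue(69): size=4
7. enqueue(38): size=5
8. enqueue(82): size=5=cap → OVERFLOW (fail)
9. dequeue(): size=4
10. dequeue(): size=3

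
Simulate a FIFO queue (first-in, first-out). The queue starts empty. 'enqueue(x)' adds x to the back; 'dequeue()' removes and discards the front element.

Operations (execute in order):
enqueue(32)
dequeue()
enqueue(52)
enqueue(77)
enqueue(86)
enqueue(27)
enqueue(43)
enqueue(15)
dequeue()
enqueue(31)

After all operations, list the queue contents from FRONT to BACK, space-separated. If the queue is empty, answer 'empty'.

Answer: 77 86 27 43 15 31

Derivation:
enqueue(32): [32]
dequeue(): []
enqueue(52): [52]
enqueue(77): [52, 77]
enqueue(86): [52, 77, 86]
enqueue(27): [52, 77, 86, 27]
enqueue(43): [52, 77, 86, 27, 43]
enqueue(15): [52, 77, 86, 27, 43, 15]
dequeue(): [77, 86, 27, 43, 15]
enqueue(31): [77, 86, 27, 43, 15, 31]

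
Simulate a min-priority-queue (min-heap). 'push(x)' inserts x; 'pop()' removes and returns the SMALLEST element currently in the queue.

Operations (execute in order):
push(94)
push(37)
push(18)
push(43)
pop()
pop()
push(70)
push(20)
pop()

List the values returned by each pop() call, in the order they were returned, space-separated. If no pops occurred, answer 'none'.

push(94): heap contents = [94]
push(37): heap contents = [37, 94]
push(18): heap contents = [18, 37, 94]
push(43): heap contents = [18, 37, 43, 94]
pop() → 18: heap contents = [37, 43, 94]
pop() → 37: heap contents = [43, 94]
push(70): heap contents = [43, 70, 94]
push(20): heap contents = [20, 43, 70, 94]
pop() → 20: heap contents = [43, 70, 94]

Answer: 18 37 20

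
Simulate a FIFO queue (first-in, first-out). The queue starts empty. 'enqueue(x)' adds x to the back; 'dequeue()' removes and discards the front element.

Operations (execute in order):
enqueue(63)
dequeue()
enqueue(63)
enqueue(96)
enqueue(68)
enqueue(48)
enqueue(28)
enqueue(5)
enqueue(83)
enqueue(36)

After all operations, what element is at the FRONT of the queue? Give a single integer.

enqueue(63): queue = [63]
dequeue(): queue = []
enqueue(63): queue = [63]
enqueue(96): queue = [63, 96]
enqueue(68): queue = [63, 96, 68]
enqueue(48): queue = [63, 96, 68, 48]
enqueue(28): queue = [63, 96, 68, 48, 28]
enqueue(5): queue = [63, 96, 68, 48, 28, 5]
enqueue(83): queue = [63, 96, 68, 48, 28, 5, 83]
enqueue(36): queue = [63, 96, 68, 48, 28, 5, 83, 36]

Answer: 63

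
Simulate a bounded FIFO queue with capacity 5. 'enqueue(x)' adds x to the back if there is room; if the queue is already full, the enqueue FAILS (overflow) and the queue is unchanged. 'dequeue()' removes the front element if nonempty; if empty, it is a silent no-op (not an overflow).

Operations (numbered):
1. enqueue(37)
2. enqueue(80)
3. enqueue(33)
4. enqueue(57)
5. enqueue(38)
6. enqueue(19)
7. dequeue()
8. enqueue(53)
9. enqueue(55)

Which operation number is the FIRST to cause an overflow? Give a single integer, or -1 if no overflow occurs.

Answer: 6

Derivation:
1. enqueue(37): size=1
2. enqueue(80): size=2
3. enqueue(33): size=3
4. enqueue(57): size=4
5. enqueue(38): size=5
6. enqueue(19): size=5=cap → OVERFLOW (fail)
7. dequeue(): size=4
8. enqueue(53): size=5
9. enqueue(55): size=5=cap → OVERFLOW (fail)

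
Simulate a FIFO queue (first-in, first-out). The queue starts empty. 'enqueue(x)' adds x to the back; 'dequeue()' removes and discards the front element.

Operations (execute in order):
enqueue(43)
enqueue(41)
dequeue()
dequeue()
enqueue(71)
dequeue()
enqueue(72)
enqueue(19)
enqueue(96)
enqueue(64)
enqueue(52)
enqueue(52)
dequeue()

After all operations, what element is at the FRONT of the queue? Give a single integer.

Answer: 19

Derivation:
enqueue(43): queue = [43]
enqueue(41): queue = [43, 41]
dequeue(): queue = [41]
dequeue(): queue = []
enqueue(71): queue = [71]
dequeue(): queue = []
enqueue(72): queue = [72]
enqueue(19): queue = [72, 19]
enqueue(96): queue = [72, 19, 96]
enqueue(64): queue = [72, 19, 96, 64]
enqueue(52): queue = [72, 19, 96, 64, 52]
enqueue(52): queue = [72, 19, 96, 64, 52, 52]
dequeue(): queue = [19, 96, 64, 52, 52]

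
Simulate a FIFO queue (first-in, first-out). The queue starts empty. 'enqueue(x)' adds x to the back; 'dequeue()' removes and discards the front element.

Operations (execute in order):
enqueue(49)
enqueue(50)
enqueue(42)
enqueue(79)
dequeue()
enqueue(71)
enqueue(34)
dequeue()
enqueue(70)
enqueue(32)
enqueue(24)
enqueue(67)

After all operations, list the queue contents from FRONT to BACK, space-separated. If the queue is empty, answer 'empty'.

Answer: 42 79 71 34 70 32 24 67

Derivation:
enqueue(49): [49]
enqueue(50): [49, 50]
enqueue(42): [49, 50, 42]
enqueue(79): [49, 50, 42, 79]
dequeue(): [50, 42, 79]
enqueue(71): [50, 42, 79, 71]
enqueue(34): [50, 42, 79, 71, 34]
dequeue(): [42, 79, 71, 34]
enqueue(70): [42, 79, 71, 34, 70]
enqueue(32): [42, 79, 71, 34, 70, 32]
enqueue(24): [42, 79, 71, 34, 70, 32, 24]
enqueue(67): [42, 79, 71, 34, 70, 32, 24, 67]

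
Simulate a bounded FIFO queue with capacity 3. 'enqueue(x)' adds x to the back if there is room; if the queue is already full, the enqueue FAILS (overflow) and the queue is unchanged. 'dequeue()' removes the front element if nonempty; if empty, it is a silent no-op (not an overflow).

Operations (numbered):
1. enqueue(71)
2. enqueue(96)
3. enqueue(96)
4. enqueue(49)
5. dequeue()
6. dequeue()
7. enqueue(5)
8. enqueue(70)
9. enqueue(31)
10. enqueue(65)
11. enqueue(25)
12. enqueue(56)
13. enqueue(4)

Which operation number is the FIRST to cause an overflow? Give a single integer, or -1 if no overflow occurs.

1. enqueue(71): size=1
2. enqueue(96): size=2
3. enqueue(96): size=3
4. enqueue(49): size=3=cap → OVERFLOW (fail)
5. dequeue(): size=2
6. dequeue(): size=1
7. enqueue(5): size=2
8. enqueue(70): size=3
9. enqueue(31): size=3=cap → OVERFLOW (fail)
10. enqueue(65): size=3=cap → OVERFLOW (fail)
11. enqueue(25): size=3=cap → OVERFLOW (fail)
12. enqueue(56): size=3=cap → OVERFLOW (fail)
13. enqueue(4): size=3=cap → OVERFLOW (fail)

Answer: 4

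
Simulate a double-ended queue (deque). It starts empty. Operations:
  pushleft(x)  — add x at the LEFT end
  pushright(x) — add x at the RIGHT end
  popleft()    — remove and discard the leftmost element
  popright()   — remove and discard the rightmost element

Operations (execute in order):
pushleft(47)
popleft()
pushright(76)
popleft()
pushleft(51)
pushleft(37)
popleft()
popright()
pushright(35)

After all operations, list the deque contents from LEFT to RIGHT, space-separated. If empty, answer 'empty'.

pushleft(47): [47]
popleft(): []
pushright(76): [76]
popleft(): []
pushleft(51): [51]
pushleft(37): [37, 51]
popleft(): [51]
popright(): []
pushright(35): [35]

Answer: 35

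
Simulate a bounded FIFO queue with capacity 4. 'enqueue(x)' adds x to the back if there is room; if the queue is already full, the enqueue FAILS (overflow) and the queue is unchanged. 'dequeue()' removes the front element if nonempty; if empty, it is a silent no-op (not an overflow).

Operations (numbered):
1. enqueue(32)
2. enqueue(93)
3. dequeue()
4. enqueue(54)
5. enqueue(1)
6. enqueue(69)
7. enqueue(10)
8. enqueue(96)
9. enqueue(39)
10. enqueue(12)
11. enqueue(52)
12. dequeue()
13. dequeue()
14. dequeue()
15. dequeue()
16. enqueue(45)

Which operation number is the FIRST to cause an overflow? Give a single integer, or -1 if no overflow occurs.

1. enqueue(32): size=1
2. enqueue(93): size=2
3. dequeue(): size=1
4. enqueue(54): size=2
5. enqueue(1): size=3
6. enqueue(69): size=4
7. enqueue(10): size=4=cap → OVERFLOW (fail)
8. enqueue(96): size=4=cap → OVERFLOW (fail)
9. enqueue(39): size=4=cap → OVERFLOW (fail)
10. enqueue(12): size=4=cap → OVERFLOW (fail)
11. enqueue(52): size=4=cap → OVERFLOW (fail)
12. dequeue(): size=3
13. dequeue(): size=2
14. dequeue(): size=1
15. dequeue(): size=0
16. enqueue(45): size=1

Answer: 7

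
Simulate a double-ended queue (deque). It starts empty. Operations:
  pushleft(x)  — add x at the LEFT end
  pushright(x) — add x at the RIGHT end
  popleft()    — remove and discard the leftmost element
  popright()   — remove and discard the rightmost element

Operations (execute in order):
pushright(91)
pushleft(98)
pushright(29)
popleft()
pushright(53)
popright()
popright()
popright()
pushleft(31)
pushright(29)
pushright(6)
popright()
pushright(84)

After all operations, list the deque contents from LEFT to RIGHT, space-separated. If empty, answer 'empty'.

pushright(91): [91]
pushleft(98): [98, 91]
pushright(29): [98, 91, 29]
popleft(): [91, 29]
pushright(53): [91, 29, 53]
popright(): [91, 29]
popright(): [91]
popright(): []
pushleft(31): [31]
pushright(29): [31, 29]
pushright(6): [31, 29, 6]
popright(): [31, 29]
pushright(84): [31, 29, 84]

Answer: 31 29 84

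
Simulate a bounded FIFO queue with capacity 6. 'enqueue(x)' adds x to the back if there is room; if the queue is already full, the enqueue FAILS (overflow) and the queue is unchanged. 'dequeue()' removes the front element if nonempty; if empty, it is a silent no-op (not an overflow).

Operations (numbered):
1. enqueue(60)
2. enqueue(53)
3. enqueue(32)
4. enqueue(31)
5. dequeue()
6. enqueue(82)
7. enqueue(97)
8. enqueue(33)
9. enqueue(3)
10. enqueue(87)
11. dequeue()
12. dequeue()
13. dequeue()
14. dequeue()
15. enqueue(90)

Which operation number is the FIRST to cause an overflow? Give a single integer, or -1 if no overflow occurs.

1. enqueue(60): size=1
2. enqueue(53): size=2
3. enqueue(32): size=3
4. enqueue(31): size=4
5. dequeue(): size=3
6. enqueue(82): size=4
7. enqueue(97): size=5
8. enqueue(33): size=6
9. enqueue(3): size=6=cap → OVERFLOW (fail)
10. enqueue(87): size=6=cap → OVERFLOW (fail)
11. dequeue(): size=5
12. dequeue(): size=4
13. dequeue(): size=3
14. dequeue(): size=2
15. enqueue(90): size=3

Answer: 9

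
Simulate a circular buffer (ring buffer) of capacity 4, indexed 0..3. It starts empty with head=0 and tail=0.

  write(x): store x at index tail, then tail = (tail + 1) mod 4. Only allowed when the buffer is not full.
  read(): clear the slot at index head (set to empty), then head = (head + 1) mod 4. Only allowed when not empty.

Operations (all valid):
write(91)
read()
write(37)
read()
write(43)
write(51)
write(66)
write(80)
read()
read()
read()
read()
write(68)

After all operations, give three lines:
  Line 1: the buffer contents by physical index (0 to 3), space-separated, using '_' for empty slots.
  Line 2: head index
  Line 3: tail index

Answer: _ _ 68 _
2
3

Derivation:
write(91): buf=[91 _ _ _], head=0, tail=1, size=1
read(): buf=[_ _ _ _], head=1, tail=1, size=0
write(37): buf=[_ 37 _ _], head=1, tail=2, size=1
read(): buf=[_ _ _ _], head=2, tail=2, size=0
write(43): buf=[_ _ 43 _], head=2, tail=3, size=1
write(51): buf=[_ _ 43 51], head=2, tail=0, size=2
write(66): buf=[66 _ 43 51], head=2, tail=1, size=3
write(80): buf=[66 80 43 51], head=2, tail=2, size=4
read(): buf=[66 80 _ 51], head=3, tail=2, size=3
read(): buf=[66 80 _ _], head=0, tail=2, size=2
read(): buf=[_ 80 _ _], head=1, tail=2, size=1
read(): buf=[_ _ _ _], head=2, tail=2, size=0
write(68): buf=[_ _ 68 _], head=2, tail=3, size=1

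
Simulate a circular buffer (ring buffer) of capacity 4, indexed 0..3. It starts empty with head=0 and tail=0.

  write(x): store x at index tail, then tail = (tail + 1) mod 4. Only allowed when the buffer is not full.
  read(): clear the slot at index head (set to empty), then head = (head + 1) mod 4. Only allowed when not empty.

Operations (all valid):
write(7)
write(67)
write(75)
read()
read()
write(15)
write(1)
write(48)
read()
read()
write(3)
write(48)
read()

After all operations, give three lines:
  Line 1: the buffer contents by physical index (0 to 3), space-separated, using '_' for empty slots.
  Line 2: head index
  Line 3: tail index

Answer: _ 48 3 48
1
0

Derivation:
write(7): buf=[7 _ _ _], head=0, tail=1, size=1
write(67): buf=[7 67 _ _], head=0, tail=2, size=2
write(75): buf=[7 67 75 _], head=0, tail=3, size=3
read(): buf=[_ 67 75 _], head=1, tail=3, size=2
read(): buf=[_ _ 75 _], head=2, tail=3, size=1
write(15): buf=[_ _ 75 15], head=2, tail=0, size=2
write(1): buf=[1 _ 75 15], head=2, tail=1, size=3
write(48): buf=[1 48 75 15], head=2, tail=2, size=4
read(): buf=[1 48 _ 15], head=3, tail=2, size=3
read(): buf=[1 48 _ _], head=0, tail=2, size=2
write(3): buf=[1 48 3 _], head=0, tail=3, size=3
write(48): buf=[1 48 3 48], head=0, tail=0, size=4
read(): buf=[_ 48 3 48], head=1, tail=0, size=3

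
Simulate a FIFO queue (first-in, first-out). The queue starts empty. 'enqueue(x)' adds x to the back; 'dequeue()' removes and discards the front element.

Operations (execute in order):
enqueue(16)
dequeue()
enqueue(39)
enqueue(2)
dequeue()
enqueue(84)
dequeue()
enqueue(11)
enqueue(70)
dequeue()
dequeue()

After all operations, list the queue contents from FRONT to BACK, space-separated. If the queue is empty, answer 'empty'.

Answer: 70

Derivation:
enqueue(16): [16]
dequeue(): []
enqueue(39): [39]
enqueue(2): [39, 2]
dequeue(): [2]
enqueue(84): [2, 84]
dequeue(): [84]
enqueue(11): [84, 11]
enqueue(70): [84, 11, 70]
dequeue(): [11, 70]
dequeue(): [70]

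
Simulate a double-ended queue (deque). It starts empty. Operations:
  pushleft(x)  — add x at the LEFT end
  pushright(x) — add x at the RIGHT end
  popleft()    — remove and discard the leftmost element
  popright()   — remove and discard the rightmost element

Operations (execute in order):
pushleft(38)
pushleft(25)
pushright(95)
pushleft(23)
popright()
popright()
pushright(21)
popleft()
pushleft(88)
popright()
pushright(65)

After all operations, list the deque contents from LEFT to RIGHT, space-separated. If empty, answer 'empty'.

pushleft(38): [38]
pushleft(25): [25, 38]
pushright(95): [25, 38, 95]
pushleft(23): [23, 25, 38, 95]
popright(): [23, 25, 38]
popright(): [23, 25]
pushright(21): [23, 25, 21]
popleft(): [25, 21]
pushleft(88): [88, 25, 21]
popright(): [88, 25]
pushright(65): [88, 25, 65]

Answer: 88 25 65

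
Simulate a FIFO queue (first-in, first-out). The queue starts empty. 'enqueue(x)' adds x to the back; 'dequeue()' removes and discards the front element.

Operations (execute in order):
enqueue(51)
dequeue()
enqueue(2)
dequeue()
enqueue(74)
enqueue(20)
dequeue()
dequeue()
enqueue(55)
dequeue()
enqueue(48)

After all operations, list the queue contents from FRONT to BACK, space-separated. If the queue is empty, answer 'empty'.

Answer: 48

Derivation:
enqueue(51): [51]
dequeue(): []
enqueue(2): [2]
dequeue(): []
enqueue(74): [74]
enqueue(20): [74, 20]
dequeue(): [20]
dequeue(): []
enqueue(55): [55]
dequeue(): []
enqueue(48): [48]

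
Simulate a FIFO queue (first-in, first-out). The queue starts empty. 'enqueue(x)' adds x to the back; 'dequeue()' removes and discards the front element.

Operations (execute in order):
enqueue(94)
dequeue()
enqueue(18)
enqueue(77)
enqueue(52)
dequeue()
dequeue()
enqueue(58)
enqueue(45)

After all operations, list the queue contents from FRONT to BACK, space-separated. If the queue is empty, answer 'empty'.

Answer: 52 58 45

Derivation:
enqueue(94): [94]
dequeue(): []
enqueue(18): [18]
enqueue(77): [18, 77]
enqueue(52): [18, 77, 52]
dequeue(): [77, 52]
dequeue(): [52]
enqueue(58): [52, 58]
enqueue(45): [52, 58, 45]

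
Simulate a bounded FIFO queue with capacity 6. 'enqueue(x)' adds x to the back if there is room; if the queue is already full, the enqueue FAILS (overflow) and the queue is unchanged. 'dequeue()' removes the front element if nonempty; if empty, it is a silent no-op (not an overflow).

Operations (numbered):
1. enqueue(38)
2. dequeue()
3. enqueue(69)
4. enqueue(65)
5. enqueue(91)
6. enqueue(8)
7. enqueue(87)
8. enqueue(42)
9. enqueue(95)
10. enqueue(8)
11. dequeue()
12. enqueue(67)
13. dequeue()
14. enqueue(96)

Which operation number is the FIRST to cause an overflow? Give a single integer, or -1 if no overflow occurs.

1. enqueue(38): size=1
2. dequeue(): size=0
3. enqueue(69): size=1
4. enqueue(65): size=2
5. enqueue(91): size=3
6. enqueue(8): size=4
7. enqueue(87): size=5
8. enqueue(42): size=6
9. enqueue(95): size=6=cap → OVERFLOW (fail)
10. enqueue(8): size=6=cap → OVERFLOW (fail)
11. dequeue(): size=5
12. enqueue(67): size=6
13. dequeue(): size=5
14. enqueue(96): size=6

Answer: 9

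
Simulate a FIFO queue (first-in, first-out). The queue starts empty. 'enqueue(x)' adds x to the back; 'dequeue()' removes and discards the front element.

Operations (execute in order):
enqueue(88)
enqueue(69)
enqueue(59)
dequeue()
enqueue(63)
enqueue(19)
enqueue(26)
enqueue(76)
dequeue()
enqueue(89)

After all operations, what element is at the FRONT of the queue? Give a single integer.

enqueue(88): queue = [88]
enqueue(69): queue = [88, 69]
enqueue(59): queue = [88, 69, 59]
dequeue(): queue = [69, 59]
enqueue(63): queue = [69, 59, 63]
enqueue(19): queue = [69, 59, 63, 19]
enqueue(26): queue = [69, 59, 63, 19, 26]
enqueue(76): queue = [69, 59, 63, 19, 26, 76]
dequeue(): queue = [59, 63, 19, 26, 76]
enqueue(89): queue = [59, 63, 19, 26, 76, 89]

Answer: 59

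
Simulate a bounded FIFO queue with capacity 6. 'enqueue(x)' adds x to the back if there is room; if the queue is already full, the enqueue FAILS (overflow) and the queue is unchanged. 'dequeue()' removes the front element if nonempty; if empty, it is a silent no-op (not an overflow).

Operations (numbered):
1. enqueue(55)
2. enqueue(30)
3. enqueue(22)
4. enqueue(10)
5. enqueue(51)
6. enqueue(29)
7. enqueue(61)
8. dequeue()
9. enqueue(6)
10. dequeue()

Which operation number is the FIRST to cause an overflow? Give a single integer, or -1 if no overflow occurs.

Answer: 7

Derivation:
1. enqueue(55): size=1
2. enqueue(30): size=2
3. enqueue(22): size=3
4. enqueue(10): size=4
5. enqueue(51): size=5
6. enqueue(29): size=6
7. enqueue(61): size=6=cap → OVERFLOW (fail)
8. dequeue(): size=5
9. enqueue(6): size=6
10. dequeue(): size=5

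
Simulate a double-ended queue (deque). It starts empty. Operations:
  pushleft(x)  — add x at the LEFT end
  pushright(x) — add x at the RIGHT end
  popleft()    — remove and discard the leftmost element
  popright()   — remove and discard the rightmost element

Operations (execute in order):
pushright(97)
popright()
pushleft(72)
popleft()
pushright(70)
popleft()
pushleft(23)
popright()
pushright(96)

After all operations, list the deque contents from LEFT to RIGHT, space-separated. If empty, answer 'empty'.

Answer: 96

Derivation:
pushright(97): [97]
popright(): []
pushleft(72): [72]
popleft(): []
pushright(70): [70]
popleft(): []
pushleft(23): [23]
popright(): []
pushright(96): [96]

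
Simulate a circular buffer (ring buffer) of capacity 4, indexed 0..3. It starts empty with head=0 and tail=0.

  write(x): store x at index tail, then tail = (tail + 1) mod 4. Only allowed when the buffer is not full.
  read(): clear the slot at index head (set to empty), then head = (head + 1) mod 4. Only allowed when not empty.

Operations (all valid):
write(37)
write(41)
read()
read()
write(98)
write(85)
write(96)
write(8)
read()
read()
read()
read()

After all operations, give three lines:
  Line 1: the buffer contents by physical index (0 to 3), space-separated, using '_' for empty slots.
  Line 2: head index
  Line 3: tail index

write(37): buf=[37 _ _ _], head=0, tail=1, size=1
write(41): buf=[37 41 _ _], head=0, tail=2, size=2
read(): buf=[_ 41 _ _], head=1, tail=2, size=1
read(): buf=[_ _ _ _], head=2, tail=2, size=0
write(98): buf=[_ _ 98 _], head=2, tail=3, size=1
write(85): buf=[_ _ 98 85], head=2, tail=0, size=2
write(96): buf=[96 _ 98 85], head=2, tail=1, size=3
write(8): buf=[96 8 98 85], head=2, tail=2, size=4
read(): buf=[96 8 _ 85], head=3, tail=2, size=3
read(): buf=[96 8 _ _], head=0, tail=2, size=2
read(): buf=[_ 8 _ _], head=1, tail=2, size=1
read(): buf=[_ _ _ _], head=2, tail=2, size=0

Answer: _ _ _ _
2
2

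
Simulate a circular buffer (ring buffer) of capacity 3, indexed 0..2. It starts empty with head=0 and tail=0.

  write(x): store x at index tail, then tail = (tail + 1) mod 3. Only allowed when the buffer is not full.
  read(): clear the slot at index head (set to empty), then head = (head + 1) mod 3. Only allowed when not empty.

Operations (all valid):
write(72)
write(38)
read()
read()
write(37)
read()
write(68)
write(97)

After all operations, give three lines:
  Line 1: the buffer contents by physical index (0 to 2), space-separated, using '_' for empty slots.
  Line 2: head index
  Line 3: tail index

write(72): buf=[72 _ _], head=0, tail=1, size=1
write(38): buf=[72 38 _], head=0, tail=2, size=2
read(): buf=[_ 38 _], head=1, tail=2, size=1
read(): buf=[_ _ _], head=2, tail=2, size=0
write(37): buf=[_ _ 37], head=2, tail=0, size=1
read(): buf=[_ _ _], head=0, tail=0, size=0
write(68): buf=[68 _ _], head=0, tail=1, size=1
write(97): buf=[68 97 _], head=0, tail=2, size=2

Answer: 68 97 _
0
2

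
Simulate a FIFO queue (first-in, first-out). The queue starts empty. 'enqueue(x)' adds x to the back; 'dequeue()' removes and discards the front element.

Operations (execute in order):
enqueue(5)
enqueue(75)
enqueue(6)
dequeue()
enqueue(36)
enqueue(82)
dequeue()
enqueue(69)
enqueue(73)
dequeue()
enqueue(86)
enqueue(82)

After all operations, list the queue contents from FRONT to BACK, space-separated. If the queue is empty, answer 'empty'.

enqueue(5): [5]
enqueue(75): [5, 75]
enqueue(6): [5, 75, 6]
dequeue(): [75, 6]
enqueue(36): [75, 6, 36]
enqueue(82): [75, 6, 36, 82]
dequeue(): [6, 36, 82]
enqueue(69): [6, 36, 82, 69]
enqueue(73): [6, 36, 82, 69, 73]
dequeue(): [36, 82, 69, 73]
enqueue(86): [36, 82, 69, 73, 86]
enqueue(82): [36, 82, 69, 73, 86, 82]

Answer: 36 82 69 73 86 82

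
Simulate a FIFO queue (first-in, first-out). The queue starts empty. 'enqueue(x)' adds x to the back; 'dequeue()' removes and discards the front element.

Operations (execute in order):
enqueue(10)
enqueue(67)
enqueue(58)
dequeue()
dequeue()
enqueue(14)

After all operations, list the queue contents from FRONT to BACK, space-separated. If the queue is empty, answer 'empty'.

enqueue(10): [10]
enqueue(67): [10, 67]
enqueue(58): [10, 67, 58]
dequeue(): [67, 58]
dequeue(): [58]
enqueue(14): [58, 14]

Answer: 58 14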